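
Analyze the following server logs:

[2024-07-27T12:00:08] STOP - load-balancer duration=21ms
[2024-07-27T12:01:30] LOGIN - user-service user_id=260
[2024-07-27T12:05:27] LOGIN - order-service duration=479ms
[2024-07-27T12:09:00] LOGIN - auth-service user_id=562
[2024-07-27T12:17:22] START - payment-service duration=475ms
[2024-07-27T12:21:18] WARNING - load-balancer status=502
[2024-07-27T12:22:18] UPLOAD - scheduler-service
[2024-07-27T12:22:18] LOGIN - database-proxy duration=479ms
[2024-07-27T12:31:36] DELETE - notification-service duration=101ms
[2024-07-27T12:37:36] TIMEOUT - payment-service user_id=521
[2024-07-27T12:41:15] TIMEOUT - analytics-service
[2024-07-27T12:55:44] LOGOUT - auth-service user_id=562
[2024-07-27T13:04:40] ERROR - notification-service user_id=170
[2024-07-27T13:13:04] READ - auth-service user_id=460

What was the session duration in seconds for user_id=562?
2804

To calculate session duration:

1. Find LOGIN event for user_id=562: 2024-07-27T12:09:00
2. Find LOGOUT event for user_id=562: 2024-07-27T12:55:44
3. Session duration: 2024-07-27T12:55:44 - 2024-07-27T12:09:00 = 2804 seconds (46 minutes)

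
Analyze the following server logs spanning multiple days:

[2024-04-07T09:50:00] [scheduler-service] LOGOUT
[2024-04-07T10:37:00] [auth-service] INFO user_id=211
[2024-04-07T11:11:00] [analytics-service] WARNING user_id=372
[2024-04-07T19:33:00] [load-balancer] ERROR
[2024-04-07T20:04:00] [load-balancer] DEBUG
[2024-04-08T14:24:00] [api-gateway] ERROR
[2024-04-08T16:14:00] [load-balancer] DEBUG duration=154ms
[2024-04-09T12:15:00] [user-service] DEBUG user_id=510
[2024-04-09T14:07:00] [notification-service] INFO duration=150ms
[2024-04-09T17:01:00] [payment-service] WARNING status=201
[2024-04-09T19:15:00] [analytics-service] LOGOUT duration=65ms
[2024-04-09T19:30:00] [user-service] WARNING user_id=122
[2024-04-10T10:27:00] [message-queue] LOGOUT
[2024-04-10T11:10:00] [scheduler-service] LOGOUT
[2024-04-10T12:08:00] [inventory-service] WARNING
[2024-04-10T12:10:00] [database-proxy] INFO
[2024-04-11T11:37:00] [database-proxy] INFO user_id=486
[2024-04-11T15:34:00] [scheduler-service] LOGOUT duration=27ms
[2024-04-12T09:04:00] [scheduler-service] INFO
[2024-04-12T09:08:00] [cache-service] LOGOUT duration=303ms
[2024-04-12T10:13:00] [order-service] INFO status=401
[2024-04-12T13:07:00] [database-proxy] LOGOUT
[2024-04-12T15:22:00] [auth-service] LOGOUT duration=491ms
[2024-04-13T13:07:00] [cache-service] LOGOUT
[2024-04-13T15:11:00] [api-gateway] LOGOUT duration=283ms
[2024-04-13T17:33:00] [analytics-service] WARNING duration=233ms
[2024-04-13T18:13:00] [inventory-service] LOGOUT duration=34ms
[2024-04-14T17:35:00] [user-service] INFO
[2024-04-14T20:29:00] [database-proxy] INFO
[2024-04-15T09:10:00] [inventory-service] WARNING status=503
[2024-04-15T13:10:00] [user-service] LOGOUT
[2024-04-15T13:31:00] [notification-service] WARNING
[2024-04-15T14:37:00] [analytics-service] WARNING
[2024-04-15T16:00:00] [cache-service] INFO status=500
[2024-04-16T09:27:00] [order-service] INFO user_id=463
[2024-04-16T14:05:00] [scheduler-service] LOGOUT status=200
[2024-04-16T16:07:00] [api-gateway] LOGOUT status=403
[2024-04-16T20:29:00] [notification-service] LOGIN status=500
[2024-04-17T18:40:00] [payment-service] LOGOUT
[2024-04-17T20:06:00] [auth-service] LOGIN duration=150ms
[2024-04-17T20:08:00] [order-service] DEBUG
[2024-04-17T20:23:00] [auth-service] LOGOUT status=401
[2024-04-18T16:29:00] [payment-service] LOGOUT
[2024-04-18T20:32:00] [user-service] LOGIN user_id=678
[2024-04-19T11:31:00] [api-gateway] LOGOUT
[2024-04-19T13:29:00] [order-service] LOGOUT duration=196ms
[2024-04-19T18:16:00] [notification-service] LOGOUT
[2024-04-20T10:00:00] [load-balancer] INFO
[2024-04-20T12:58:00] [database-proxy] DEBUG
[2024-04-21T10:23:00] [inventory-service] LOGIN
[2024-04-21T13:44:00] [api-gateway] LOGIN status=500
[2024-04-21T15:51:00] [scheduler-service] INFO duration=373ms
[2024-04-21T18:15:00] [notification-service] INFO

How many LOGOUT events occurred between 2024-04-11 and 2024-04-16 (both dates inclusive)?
10

To filter by date range:

1. Date range: 2024-04-11 through 2024-04-16, both dates inclusive
2. Filter for LOGOUT events whose date falls in this range
3. Count matching events: 10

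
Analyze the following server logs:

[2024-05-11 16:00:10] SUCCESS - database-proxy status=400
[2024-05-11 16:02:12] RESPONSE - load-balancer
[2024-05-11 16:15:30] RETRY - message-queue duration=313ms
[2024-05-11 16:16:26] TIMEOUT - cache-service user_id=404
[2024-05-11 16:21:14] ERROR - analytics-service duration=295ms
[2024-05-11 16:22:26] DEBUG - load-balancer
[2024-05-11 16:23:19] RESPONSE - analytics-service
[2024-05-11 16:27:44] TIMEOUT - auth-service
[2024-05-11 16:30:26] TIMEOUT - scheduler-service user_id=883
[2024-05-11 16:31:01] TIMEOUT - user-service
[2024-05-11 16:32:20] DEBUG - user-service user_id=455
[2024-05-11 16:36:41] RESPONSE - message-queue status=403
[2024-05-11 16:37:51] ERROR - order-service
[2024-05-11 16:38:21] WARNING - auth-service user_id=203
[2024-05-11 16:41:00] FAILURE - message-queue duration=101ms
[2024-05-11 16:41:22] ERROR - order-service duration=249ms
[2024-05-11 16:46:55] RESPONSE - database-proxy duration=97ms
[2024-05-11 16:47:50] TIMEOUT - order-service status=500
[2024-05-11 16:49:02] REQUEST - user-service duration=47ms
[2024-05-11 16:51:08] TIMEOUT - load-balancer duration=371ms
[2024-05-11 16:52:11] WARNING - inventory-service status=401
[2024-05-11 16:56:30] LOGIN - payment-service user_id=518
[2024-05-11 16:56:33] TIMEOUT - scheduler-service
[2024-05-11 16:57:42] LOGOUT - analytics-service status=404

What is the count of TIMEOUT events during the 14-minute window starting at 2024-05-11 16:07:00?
1

To count events in the time window:

1. Window boundaries: 2024-05-11 16:07:00 to 2024-05-11 16:21:00
2. Filter for TIMEOUT events within this window
3. Count matching events: 1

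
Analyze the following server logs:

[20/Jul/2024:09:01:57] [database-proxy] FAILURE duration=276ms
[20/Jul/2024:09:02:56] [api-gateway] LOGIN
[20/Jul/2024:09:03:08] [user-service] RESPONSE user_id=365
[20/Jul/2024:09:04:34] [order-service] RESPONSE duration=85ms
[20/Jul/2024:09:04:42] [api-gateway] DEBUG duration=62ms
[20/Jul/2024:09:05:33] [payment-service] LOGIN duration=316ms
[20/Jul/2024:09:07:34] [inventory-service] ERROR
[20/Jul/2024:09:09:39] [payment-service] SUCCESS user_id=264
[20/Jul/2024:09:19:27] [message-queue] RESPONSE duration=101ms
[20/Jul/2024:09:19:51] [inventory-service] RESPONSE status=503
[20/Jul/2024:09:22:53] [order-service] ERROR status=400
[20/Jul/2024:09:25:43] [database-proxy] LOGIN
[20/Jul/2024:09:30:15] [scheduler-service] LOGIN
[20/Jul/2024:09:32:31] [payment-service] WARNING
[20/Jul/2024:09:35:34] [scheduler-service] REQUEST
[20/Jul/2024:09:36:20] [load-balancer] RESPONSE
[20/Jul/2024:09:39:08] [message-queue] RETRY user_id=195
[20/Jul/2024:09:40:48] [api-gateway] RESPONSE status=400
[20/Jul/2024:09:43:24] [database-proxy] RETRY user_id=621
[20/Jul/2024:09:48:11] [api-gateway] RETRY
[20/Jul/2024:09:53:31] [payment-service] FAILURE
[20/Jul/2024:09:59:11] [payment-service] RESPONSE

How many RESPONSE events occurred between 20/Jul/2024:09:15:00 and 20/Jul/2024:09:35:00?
2

To count events in the time window:

1. Window boundaries: 20/Jul/2024:09:15:00 to 20/Jul/2024:09:35:00
2. Filter for RESPONSE events within this window
3. Count matching events: 2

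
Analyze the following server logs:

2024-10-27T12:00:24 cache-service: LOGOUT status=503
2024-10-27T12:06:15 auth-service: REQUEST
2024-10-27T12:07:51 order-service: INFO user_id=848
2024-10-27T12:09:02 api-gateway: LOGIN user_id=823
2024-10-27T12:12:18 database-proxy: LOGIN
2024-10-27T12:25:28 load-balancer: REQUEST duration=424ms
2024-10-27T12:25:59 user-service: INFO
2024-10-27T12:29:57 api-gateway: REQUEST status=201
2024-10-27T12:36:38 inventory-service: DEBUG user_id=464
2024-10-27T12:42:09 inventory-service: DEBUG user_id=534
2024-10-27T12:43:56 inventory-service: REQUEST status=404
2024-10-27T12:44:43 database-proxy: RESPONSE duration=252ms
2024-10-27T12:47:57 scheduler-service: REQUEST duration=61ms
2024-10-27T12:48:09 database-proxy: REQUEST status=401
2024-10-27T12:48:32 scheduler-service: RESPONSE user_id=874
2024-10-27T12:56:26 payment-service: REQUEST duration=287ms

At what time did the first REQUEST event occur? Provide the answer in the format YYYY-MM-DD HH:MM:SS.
2024-10-27 12:06:15

To find the first event:

1. Filter for all REQUEST events
2. Sort by timestamp
3. Select the first one
4. Timestamp: 2024-10-27 12:06:15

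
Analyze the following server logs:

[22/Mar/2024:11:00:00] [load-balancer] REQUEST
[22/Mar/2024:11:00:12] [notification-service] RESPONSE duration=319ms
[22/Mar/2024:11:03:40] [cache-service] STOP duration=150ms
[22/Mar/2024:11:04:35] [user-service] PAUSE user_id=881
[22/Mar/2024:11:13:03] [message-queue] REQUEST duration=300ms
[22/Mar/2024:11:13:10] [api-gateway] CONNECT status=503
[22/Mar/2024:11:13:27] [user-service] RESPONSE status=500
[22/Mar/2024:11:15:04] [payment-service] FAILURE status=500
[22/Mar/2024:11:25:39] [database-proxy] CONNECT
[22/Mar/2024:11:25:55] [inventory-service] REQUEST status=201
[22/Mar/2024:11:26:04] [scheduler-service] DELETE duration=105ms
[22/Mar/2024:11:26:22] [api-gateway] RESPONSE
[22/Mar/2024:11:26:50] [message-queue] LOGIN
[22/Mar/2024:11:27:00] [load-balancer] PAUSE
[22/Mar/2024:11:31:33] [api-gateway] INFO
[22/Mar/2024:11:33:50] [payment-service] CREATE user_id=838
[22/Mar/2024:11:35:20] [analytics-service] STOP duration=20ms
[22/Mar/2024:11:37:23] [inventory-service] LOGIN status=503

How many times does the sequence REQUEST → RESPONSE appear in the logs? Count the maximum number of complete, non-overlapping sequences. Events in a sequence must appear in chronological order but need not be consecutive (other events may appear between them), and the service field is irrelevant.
3

To count sequences:

1. Look for pattern: REQUEST → RESPONSE
2. Greedily scan the log in chronological order, matching each sequence element in turn (ignoring service)
3. Each time the full pattern completes, increment the count and restart matching from the next event
4. Complete non-overlapping sequences found: 3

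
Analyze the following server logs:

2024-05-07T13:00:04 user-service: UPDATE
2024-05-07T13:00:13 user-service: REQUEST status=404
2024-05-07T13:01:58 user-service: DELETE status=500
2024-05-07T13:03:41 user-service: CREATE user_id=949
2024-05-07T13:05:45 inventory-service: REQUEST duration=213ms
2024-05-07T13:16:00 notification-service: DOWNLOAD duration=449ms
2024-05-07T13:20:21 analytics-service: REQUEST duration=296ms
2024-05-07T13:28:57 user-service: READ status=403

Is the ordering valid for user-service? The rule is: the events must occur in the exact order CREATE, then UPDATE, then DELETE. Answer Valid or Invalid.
Invalid

To validate ordering:

1. Required order: CREATE → UPDATE → DELETE
2. Rule: the events must occur in the exact order CREATE, then UPDATE, then DELETE
3. Check actual order of events for user-service
4. Result: Invalid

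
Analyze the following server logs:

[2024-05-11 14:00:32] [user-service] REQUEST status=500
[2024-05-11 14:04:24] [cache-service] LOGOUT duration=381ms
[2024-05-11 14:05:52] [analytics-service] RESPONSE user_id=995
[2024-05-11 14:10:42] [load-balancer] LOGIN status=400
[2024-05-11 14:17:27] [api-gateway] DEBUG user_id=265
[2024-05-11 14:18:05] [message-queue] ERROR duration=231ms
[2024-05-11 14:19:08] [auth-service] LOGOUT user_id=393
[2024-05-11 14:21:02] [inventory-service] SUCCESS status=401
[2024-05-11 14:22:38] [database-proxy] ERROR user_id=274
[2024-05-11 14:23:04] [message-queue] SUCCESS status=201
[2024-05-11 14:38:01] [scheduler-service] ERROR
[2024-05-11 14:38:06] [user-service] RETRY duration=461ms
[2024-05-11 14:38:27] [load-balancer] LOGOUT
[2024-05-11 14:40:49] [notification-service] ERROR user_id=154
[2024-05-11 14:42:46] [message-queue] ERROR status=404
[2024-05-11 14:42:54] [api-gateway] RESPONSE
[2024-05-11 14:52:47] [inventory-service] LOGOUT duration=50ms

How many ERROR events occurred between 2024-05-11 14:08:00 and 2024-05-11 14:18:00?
0

To count events in the time window:

1. Window boundaries: 2024-05-11 14:08:00 to 2024-05-11 14:18:00
2. Filter for ERROR events within this window
3. Count matching events: 0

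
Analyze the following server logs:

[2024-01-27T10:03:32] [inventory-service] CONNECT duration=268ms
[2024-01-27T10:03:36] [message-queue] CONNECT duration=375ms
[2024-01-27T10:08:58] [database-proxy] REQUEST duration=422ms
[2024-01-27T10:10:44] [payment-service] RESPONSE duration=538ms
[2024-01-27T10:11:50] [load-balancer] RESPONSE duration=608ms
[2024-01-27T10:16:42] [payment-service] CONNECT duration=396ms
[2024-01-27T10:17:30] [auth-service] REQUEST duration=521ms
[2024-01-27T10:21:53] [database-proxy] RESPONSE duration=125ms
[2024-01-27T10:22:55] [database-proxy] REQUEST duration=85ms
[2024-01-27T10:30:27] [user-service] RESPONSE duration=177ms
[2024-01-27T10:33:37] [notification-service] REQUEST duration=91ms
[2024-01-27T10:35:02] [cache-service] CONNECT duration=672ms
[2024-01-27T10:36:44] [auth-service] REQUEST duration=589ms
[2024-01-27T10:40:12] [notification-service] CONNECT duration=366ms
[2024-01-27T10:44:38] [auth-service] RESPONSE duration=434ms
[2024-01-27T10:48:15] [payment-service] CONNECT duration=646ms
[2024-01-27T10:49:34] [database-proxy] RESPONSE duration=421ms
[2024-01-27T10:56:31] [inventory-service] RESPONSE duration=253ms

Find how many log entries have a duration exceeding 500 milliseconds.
6

To count timeouts:

1. Threshold: 500ms
2. Extract duration from each log entry
3. Count entries where duration > 500
4. Timeout count: 6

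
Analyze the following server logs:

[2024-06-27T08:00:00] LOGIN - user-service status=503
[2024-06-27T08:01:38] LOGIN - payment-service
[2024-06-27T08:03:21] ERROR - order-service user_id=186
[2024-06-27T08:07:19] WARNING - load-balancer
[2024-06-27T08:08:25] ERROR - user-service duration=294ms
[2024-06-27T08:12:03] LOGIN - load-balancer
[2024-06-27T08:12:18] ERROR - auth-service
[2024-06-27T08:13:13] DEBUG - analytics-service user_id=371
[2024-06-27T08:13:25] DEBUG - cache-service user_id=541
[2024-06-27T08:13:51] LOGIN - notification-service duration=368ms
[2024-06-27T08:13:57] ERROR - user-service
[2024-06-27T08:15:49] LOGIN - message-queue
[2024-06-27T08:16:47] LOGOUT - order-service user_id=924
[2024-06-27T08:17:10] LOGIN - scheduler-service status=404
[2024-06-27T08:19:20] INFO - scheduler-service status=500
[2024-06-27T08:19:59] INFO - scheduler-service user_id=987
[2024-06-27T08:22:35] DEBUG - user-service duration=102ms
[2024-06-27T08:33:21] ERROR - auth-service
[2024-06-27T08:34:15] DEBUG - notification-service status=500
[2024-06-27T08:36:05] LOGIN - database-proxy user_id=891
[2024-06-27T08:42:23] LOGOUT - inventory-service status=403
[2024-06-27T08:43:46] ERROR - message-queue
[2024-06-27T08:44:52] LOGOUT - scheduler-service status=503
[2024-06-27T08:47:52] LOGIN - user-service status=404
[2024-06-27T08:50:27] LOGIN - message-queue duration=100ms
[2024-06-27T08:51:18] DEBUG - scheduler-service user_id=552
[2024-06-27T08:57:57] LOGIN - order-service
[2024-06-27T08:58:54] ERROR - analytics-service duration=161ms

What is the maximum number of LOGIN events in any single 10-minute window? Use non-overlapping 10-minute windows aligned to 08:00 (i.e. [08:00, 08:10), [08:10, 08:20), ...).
4

To find the burst window:

1. Divide the log period into non-overlapping 10-minute windows starting at 08:00
2. Count LOGIN events in each window
3. Find the window with maximum count
4. Maximum events in a window: 4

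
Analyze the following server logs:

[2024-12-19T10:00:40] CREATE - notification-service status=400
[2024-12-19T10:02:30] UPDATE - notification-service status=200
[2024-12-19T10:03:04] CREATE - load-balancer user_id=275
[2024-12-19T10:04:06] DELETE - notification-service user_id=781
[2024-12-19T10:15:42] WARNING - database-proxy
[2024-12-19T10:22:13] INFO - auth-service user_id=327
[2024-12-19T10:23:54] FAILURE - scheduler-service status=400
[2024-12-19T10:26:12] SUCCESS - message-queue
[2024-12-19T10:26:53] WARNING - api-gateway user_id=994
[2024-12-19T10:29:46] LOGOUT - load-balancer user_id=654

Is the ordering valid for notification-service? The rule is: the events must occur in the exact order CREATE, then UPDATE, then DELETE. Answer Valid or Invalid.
Valid

To validate ordering:

1. Required order: CREATE → UPDATE → DELETE
2. Rule: the events must occur in the exact order CREATE, then UPDATE, then DELETE
3. Check actual order of events for notification-service
4. Result: Valid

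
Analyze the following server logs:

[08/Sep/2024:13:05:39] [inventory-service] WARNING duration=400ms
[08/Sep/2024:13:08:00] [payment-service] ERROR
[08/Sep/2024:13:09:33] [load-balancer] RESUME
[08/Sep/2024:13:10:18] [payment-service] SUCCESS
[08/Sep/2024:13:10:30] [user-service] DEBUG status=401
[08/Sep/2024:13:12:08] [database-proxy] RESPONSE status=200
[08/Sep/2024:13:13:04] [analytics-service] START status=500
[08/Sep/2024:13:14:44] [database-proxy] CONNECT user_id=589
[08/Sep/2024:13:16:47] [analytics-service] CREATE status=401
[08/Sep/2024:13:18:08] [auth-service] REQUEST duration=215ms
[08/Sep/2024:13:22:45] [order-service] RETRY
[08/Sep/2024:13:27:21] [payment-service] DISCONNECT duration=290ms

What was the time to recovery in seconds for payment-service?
138

To calculate recovery time:

1. Find ERROR event for payment-service: 08/Sep/2024:13:08:00
2. Find next SUCCESS event for payment-service: 08/Sep/2024:13:10:18
3. Recovery time: 08/Sep/2024:13:10:18 - 08/Sep/2024:13:08:00 = 138 seconds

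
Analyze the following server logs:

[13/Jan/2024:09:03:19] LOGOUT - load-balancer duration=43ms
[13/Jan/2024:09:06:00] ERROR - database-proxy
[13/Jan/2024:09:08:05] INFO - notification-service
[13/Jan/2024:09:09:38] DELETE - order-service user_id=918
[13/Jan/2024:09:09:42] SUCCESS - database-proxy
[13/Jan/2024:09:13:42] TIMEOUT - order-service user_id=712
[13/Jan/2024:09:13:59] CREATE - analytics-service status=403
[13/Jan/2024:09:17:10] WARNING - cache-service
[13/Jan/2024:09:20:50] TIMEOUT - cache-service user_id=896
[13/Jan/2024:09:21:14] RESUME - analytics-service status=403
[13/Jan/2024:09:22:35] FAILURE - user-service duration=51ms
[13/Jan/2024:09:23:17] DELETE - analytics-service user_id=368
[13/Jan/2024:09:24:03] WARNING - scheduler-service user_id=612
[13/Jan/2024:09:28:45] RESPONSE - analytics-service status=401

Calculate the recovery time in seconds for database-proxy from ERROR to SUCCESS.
222

To calculate recovery time:

1. Find ERROR event for database-proxy: 13/Jan/2024:09:06:00
2. Find next SUCCESS event for database-proxy: 13/Jan/2024:09:09:42
3. Recovery time: 13/Jan/2024:09:09:42 - 13/Jan/2024:09:06:00 = 222 seconds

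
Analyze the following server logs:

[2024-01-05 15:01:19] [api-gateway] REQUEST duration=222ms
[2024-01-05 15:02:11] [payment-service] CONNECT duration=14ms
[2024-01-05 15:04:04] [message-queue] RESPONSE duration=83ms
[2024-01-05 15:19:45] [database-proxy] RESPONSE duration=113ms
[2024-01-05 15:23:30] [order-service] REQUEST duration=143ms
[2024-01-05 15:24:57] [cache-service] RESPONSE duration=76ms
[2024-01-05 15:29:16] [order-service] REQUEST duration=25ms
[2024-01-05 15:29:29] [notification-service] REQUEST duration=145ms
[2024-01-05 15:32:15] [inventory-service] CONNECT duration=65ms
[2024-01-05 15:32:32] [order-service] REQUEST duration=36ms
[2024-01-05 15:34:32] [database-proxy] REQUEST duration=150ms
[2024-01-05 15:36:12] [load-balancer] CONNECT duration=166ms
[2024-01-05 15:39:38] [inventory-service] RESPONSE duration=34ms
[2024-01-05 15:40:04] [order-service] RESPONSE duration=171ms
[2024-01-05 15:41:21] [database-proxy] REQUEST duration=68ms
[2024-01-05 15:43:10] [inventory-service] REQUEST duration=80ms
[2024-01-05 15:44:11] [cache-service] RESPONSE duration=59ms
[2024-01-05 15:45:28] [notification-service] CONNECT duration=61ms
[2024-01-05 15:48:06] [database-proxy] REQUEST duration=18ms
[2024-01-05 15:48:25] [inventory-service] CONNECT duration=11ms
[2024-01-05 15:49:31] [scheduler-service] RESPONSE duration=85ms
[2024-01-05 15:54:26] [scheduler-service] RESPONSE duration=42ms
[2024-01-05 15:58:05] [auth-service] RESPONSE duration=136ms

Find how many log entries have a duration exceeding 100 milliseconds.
8

To count timeouts:

1. Threshold: 100ms
2. Extract duration from each log entry
3. Count entries where duration > 100
4. Timeout count: 8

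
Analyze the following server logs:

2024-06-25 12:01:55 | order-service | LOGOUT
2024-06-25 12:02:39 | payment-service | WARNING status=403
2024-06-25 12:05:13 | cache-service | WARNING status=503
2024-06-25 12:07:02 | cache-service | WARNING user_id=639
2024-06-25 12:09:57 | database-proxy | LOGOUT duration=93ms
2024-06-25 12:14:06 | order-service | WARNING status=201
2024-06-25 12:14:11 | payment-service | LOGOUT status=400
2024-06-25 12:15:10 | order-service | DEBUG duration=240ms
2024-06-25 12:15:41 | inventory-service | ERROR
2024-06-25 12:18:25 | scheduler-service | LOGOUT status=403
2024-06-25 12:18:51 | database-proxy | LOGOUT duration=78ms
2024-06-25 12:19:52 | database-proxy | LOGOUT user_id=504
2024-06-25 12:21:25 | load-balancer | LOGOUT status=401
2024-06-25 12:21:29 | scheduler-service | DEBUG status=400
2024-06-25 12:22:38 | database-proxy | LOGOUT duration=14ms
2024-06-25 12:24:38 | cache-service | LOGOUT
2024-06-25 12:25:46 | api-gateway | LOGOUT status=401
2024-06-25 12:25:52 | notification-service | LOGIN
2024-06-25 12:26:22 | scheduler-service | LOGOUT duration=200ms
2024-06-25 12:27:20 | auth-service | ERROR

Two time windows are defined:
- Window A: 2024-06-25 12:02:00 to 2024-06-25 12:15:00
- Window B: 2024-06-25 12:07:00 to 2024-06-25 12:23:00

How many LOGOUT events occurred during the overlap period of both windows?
2

To find overlap events:

1. Window A: 2024-06-25 12:02:00 to 2024-06-25 12:15:00
2. Window B: 2024-06-25 12:07:00 to 2024-06-25 12:23:00
3. Overlap period: 2024-06-25 12:07:00 to 2024-06-25 12:15:00
4. Count LOGOUT events in overlap: 2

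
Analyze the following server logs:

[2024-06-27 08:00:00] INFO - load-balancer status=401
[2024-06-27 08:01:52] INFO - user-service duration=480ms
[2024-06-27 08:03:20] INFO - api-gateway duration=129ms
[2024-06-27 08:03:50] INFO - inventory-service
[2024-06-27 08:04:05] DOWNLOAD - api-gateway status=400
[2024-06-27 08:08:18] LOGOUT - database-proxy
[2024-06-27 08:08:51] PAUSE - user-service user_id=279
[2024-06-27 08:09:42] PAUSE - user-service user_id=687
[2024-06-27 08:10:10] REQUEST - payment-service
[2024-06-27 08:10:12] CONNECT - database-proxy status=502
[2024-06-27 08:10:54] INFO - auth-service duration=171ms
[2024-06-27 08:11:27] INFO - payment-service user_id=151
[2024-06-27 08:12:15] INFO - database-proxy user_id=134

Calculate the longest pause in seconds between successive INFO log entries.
424

To find the longest gap:

1. Extract all INFO events in chronological order
2. Calculate time differences between consecutive events
3. Find the maximum difference
4. Longest gap: 424 seconds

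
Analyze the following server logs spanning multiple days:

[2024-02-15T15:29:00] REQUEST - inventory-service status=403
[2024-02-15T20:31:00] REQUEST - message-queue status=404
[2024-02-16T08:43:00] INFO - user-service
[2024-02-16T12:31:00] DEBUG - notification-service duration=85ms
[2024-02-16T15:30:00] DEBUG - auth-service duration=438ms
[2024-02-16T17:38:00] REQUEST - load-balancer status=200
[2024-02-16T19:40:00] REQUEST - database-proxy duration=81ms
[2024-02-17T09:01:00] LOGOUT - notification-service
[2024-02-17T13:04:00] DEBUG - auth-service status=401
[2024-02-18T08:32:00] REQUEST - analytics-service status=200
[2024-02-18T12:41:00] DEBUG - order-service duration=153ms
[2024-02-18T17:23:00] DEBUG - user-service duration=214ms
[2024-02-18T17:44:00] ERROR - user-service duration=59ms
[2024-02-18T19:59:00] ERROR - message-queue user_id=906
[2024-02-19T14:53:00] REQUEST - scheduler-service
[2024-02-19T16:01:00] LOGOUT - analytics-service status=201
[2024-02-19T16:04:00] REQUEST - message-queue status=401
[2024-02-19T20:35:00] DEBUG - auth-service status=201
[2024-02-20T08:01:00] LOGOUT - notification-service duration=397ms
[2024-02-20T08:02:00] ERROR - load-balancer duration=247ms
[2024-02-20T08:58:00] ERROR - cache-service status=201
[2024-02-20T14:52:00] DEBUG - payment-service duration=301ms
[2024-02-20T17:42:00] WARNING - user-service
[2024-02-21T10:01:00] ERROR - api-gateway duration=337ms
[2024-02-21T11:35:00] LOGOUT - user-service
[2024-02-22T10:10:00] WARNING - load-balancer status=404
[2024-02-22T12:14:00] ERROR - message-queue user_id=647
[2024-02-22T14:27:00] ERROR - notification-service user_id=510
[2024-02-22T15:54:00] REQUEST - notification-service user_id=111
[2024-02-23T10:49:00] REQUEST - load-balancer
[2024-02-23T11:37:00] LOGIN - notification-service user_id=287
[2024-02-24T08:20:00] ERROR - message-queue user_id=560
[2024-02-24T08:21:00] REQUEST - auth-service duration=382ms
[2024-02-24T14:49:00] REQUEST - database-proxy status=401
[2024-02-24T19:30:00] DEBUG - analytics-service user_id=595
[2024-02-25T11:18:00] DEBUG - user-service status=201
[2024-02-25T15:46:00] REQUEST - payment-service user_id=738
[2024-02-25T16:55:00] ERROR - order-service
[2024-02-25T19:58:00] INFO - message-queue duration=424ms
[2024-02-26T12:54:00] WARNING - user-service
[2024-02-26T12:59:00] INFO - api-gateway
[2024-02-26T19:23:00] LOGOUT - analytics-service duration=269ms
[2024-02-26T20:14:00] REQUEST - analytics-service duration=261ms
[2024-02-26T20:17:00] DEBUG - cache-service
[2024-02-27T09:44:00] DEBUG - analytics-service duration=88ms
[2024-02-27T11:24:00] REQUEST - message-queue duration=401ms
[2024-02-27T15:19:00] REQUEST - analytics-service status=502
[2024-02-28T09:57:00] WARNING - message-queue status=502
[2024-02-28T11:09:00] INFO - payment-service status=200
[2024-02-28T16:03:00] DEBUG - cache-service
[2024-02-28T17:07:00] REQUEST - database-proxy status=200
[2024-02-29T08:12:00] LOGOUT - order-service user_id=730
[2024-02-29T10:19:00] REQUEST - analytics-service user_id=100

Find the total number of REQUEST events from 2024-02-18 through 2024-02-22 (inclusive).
4

To filter by date range:

1. Date range: 2024-02-18 through 2024-02-22, both dates inclusive
2. Filter for REQUEST events whose date falls in this range
3. Count matching events: 4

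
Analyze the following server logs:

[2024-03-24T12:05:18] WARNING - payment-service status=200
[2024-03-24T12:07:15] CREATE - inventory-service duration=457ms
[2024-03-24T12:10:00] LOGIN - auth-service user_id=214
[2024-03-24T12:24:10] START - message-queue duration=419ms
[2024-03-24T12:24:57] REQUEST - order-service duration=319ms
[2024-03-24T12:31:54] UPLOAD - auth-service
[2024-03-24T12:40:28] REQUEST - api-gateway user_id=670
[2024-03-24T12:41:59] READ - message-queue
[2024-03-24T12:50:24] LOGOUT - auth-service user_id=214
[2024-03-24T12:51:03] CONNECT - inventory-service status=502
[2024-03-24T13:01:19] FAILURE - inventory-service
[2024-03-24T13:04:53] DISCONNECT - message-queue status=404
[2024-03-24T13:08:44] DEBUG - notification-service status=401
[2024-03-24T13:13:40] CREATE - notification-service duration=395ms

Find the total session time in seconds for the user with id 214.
2424

To calculate session duration:

1. Find LOGIN event for user_id=214: 2024-03-24T12:10:00
2. Find LOGOUT event for user_id=214: 2024-03-24T12:50:24
3. Session duration: 2024-03-24T12:50:24 - 2024-03-24T12:10:00 = 2424 seconds (40 minutes)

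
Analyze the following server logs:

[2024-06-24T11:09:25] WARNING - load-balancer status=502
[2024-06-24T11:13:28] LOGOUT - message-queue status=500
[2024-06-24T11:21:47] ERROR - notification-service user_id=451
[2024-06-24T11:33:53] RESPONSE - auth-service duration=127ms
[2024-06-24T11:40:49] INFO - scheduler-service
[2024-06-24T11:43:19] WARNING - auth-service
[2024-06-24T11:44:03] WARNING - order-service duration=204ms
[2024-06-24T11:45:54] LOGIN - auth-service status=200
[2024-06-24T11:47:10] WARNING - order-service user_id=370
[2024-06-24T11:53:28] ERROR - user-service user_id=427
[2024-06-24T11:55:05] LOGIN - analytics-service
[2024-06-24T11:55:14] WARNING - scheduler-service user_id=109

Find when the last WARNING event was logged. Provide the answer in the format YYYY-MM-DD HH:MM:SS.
2024-06-24 11:55:14

To find the last event:

1. Filter for all WARNING events
2. Sort by timestamp
3. Select the last one
4. Timestamp: 2024-06-24 11:55:14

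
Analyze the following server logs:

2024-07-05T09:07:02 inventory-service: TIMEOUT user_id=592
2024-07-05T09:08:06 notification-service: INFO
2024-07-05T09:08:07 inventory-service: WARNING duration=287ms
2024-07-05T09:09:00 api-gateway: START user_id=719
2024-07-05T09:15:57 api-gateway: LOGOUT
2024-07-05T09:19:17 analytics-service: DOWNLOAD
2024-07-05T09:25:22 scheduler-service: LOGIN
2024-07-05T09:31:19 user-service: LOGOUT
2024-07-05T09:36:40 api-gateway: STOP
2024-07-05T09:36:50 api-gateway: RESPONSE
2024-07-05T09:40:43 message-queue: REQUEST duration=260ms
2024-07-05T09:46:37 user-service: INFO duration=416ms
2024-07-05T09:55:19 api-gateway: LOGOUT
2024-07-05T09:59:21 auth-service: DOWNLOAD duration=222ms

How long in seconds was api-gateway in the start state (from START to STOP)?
1660

To calculate state duration:

1. Find START event for api-gateway: 2024-07-05T09:09:00
2. Find STOP event for api-gateway: 2024-07-05T09:36:40
3. Calculate duration: 2024-07-05T09:36:40 - 2024-07-05T09:09:00 = 1660 seconds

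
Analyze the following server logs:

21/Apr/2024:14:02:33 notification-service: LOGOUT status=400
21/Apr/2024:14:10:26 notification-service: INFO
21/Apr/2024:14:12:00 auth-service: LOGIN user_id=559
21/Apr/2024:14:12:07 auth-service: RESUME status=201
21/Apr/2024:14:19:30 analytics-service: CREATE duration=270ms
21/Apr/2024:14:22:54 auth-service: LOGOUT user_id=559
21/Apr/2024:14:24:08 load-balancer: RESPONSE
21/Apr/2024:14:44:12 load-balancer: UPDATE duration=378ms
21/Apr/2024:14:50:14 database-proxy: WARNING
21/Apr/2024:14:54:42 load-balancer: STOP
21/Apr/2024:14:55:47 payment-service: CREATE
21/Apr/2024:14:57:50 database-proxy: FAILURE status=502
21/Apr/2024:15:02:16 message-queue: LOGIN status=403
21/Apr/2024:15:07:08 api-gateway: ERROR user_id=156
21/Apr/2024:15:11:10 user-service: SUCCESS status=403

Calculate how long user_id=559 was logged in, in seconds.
654

To calculate session duration:

1. Find LOGIN event for user_id=559: 21/Apr/2024:14:12:00
2. Find LOGOUT event for user_id=559: 21/Apr/2024:14:22:54
3. Session duration: 21/Apr/2024:14:22:54 - 21/Apr/2024:14:12:00 = 654 seconds (10 minutes)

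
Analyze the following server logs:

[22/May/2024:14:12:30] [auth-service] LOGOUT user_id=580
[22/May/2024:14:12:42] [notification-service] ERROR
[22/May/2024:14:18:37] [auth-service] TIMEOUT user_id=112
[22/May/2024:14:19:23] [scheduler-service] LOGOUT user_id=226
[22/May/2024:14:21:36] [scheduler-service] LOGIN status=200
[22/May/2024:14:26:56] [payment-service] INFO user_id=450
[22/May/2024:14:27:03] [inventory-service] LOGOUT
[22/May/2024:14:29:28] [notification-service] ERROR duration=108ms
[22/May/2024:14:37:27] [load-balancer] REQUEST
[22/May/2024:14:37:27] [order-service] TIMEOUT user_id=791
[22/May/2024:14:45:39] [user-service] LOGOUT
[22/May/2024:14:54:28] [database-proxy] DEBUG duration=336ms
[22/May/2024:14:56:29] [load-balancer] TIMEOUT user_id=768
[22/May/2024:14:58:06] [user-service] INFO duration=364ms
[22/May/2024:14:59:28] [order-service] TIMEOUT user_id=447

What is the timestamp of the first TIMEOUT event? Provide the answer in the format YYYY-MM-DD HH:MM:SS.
2024-05-22 14:18:37

To find the first event:

1. Filter for all TIMEOUT events
2. Sort by timestamp
3. Select the first one
4. Timestamp: 2024-05-22 14:18:37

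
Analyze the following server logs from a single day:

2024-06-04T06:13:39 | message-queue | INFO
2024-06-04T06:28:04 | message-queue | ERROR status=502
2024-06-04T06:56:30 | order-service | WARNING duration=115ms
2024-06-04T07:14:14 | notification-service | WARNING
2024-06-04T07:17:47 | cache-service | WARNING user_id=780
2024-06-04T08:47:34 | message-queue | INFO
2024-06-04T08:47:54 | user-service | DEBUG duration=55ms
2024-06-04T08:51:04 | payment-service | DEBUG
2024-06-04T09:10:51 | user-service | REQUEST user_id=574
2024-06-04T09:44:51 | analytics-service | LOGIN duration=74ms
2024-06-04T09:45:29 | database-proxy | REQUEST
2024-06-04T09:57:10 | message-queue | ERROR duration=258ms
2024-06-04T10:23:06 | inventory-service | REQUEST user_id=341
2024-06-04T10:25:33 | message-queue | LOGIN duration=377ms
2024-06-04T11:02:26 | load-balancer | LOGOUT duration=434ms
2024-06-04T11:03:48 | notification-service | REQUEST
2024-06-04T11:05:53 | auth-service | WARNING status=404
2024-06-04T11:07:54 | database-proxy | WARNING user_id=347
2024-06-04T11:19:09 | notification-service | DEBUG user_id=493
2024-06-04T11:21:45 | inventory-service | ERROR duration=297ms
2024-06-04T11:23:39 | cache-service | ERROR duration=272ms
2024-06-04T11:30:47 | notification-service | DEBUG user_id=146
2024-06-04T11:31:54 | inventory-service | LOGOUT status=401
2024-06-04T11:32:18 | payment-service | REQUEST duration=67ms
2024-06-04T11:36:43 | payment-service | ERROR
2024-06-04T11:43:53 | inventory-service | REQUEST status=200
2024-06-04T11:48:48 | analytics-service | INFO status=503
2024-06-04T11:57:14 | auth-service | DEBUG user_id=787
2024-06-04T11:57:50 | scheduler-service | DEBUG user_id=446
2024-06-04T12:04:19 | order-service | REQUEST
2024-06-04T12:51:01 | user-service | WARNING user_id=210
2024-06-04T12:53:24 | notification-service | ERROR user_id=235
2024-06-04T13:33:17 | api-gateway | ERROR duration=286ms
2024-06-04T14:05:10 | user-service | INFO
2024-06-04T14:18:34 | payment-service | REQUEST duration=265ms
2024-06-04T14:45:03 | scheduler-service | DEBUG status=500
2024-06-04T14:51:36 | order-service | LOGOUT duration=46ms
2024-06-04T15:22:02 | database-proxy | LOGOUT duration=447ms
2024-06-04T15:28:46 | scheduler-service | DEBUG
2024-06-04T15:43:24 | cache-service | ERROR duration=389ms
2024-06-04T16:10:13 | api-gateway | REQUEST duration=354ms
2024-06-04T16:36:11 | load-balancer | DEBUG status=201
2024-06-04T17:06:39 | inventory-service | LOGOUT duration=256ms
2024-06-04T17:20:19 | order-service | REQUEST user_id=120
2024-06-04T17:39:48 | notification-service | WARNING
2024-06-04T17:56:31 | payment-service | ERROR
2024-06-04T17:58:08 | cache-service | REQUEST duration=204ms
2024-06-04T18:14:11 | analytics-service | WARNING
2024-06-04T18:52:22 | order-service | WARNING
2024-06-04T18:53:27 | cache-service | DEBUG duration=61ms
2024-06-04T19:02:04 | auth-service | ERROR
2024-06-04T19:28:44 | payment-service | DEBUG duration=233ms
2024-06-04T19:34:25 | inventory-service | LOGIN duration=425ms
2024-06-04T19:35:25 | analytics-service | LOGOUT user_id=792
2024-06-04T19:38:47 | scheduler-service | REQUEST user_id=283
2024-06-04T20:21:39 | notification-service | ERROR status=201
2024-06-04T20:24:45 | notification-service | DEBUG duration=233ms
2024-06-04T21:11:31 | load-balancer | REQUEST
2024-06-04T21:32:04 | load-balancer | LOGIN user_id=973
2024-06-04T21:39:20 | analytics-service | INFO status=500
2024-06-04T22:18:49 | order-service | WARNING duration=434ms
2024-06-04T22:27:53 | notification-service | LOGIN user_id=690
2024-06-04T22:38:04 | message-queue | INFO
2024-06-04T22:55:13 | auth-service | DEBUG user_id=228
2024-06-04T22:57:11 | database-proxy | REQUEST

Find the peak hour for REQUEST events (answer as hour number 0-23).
11

To find the peak hour:

1. Group all REQUEST events by hour
2. Count events in each hour
3. Find hour with maximum count
4. Peak hour: 11 (with 3 events)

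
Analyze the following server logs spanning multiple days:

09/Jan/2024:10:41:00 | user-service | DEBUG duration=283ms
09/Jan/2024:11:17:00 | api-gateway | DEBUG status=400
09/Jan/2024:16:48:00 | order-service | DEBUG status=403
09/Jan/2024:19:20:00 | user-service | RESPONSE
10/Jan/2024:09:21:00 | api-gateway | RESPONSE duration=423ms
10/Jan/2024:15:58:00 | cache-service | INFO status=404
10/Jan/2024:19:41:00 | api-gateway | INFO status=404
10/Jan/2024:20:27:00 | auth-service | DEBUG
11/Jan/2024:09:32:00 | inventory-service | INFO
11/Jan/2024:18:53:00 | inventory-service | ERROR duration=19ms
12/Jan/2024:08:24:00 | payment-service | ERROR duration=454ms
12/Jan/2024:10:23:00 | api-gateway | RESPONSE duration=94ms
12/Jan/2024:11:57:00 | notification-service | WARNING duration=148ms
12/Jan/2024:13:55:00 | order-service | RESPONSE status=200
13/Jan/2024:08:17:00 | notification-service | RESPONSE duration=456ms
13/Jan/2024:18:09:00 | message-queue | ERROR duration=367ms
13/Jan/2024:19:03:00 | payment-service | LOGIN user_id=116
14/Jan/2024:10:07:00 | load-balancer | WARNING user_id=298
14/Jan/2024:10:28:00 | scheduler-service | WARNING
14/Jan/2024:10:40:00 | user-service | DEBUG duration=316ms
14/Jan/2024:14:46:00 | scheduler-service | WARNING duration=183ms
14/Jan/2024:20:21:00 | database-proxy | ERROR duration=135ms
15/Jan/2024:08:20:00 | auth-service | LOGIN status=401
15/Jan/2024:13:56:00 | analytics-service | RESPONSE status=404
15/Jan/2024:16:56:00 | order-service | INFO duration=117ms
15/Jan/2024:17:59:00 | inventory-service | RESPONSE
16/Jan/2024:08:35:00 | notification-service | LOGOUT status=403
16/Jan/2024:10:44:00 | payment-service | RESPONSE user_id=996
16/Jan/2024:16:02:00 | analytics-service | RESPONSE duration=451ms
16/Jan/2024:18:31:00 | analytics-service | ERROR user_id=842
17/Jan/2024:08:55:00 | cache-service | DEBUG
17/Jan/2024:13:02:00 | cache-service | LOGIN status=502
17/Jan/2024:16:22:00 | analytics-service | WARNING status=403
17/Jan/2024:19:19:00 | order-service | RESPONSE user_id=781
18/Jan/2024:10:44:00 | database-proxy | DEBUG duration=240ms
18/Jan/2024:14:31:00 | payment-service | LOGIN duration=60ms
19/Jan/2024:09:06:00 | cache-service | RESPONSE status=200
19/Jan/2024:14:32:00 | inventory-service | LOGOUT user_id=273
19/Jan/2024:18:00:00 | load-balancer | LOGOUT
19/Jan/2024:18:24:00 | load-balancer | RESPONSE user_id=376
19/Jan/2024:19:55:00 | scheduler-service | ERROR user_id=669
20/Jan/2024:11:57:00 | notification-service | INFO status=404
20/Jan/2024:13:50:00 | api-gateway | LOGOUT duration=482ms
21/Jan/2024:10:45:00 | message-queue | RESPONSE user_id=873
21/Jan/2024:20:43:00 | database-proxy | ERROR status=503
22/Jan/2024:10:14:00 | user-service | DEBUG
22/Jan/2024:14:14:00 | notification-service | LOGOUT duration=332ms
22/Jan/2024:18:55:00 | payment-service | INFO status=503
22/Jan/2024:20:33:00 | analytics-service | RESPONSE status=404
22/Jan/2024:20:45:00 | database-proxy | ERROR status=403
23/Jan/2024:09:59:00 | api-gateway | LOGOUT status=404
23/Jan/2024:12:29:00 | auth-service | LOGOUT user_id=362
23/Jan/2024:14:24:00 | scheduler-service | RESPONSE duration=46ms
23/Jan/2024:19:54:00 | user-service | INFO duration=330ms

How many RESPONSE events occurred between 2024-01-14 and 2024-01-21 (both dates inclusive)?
8

To filter by date range:

1. Date range: 2024-01-14 through 2024-01-21, both dates inclusive
2. Filter for RESPONSE events whose date falls in this range
3. Count matching events: 8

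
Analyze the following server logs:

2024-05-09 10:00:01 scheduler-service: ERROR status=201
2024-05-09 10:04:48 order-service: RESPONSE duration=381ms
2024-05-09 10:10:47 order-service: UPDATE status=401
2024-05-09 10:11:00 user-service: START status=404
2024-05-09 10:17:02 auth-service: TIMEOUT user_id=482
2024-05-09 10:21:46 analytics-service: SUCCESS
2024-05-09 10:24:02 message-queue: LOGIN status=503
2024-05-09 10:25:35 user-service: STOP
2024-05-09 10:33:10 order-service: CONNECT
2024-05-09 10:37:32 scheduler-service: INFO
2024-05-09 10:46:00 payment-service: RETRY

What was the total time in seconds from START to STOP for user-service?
875

To calculate state duration:

1. Find START event for user-service: 2024-05-09 10:11:00
2. Find STOP event for user-service: 2024-05-09 10:25:35
3. Calculate duration: 2024-05-09 10:25:35 - 2024-05-09 10:11:00 = 875 seconds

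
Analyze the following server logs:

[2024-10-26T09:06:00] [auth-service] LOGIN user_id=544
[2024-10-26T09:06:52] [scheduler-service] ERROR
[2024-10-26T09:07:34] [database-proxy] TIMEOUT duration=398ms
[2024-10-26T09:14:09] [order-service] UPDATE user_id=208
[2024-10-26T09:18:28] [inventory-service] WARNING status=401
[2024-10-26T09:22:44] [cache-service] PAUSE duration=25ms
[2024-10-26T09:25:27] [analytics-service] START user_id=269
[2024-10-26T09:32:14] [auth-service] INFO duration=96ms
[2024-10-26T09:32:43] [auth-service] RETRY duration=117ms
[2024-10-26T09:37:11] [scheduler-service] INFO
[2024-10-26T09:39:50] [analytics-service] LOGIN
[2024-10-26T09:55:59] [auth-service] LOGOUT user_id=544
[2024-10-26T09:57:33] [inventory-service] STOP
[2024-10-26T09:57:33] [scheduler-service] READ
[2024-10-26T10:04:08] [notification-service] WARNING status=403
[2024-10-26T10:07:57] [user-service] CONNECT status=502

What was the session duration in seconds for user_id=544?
2999

To calculate session duration:

1. Find LOGIN event for user_id=544: 2024-10-26T09:06:00
2. Find LOGOUT event for user_id=544: 2024-10-26T09:55:59
3. Session duration: 2024-10-26T09:55:59 - 2024-10-26T09:06:00 = 2999 seconds (49 minutes)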